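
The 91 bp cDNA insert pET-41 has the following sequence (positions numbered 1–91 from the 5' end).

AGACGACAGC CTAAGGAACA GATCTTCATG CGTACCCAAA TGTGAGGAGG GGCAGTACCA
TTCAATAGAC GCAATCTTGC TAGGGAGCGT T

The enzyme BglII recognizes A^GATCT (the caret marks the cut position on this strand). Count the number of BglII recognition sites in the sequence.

1

AGATCT occurs starting at position 20.
BglII cuts at 1 site.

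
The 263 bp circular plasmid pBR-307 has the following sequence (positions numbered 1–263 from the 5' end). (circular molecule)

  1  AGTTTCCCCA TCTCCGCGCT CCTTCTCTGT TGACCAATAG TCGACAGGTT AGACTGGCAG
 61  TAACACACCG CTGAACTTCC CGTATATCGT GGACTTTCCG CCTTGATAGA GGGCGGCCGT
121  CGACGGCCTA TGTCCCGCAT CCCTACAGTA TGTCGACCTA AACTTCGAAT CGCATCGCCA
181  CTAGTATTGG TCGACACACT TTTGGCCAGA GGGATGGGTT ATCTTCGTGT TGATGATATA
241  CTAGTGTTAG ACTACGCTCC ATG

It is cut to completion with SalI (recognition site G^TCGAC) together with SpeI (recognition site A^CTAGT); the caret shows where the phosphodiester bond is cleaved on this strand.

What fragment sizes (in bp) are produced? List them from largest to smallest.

SalI sites (GTCGAC) start at positions 40, 119, 152, 190.
SalI cuts after the first base of each site, so after positions 40, 119, 152, 190.
SpeI sites (ACTAGT) start at positions 180, 240.
SpeI cuts after the first base of each site, so after positions 180, 240.
Combined cut positions: 40, 119, 152, 180, 190, 240.
Circular molecule, 6 cuts → 6 fragments:
  41–119 → 79 bp
  120–152 → 33 bp
  153–180 → 28 bp
  181–190 → 10 bp
  191–240 → 50 bp
  241–263 then 1–40 → 23 + 40 = 63 bp
Sorted largest to smallest: 79, 63, 50, 33, 28, 10 bp.

79, 63, 50, 33, 28, 10 bp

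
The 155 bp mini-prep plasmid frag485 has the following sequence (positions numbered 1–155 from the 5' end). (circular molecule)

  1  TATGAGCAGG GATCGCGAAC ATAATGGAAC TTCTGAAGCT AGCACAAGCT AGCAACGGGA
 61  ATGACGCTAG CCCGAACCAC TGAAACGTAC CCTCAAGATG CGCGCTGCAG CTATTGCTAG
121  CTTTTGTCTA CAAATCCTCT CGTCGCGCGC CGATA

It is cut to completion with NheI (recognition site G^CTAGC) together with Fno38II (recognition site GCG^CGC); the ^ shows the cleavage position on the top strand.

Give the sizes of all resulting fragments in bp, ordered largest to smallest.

NheI sites (GCTAGC) start at positions 38, 48, 66, 116.
NheI cuts after the first base of each site, so after positions 38, 48, 66, 116.
Fno38II sites (GCGCGC) start at positions 100, 145.
Fno38II cuts after base 3 of each site, so after positions 102, 147.
Combined cut positions: 38, 48, 66, 102, 116, 147.
Circular molecule, 6 cuts → 6 fragments:
  39–48 → 10 bp
  49–66 → 18 bp
  67–102 → 36 bp
  103–116 → 14 bp
  117–147 → 31 bp
  148–155 then 1–38 → 8 + 38 = 46 bp
Sorted largest to smallest: 46, 36, 31, 18, 14, 10 bp.

46, 36, 31, 18, 14, 10 bp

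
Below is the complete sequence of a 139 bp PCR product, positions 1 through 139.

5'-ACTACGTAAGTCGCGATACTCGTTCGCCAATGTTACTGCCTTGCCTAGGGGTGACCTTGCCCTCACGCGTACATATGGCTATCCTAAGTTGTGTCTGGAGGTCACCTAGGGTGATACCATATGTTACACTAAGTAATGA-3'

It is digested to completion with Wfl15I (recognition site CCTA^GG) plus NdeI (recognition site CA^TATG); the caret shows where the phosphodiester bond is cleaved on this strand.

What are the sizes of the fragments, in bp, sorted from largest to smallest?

Wfl15I sites (CCTAGG) start at positions 44, 105.
Wfl15I cuts after base 4 of each site, so after positions 47, 108.
NdeI sites (CATATG) start at positions 72, 118.
NdeI cuts after base 2 of each site, so after positions 73, 119.
Combined cut positions: 47, 73, 108, 119.
Linear molecule, 4 cuts → 5 fragments:
  1–47 → 47 bp
  48–73 → 26 bp
  74–108 → 35 bp
  109–119 → 11 bp
  120–139 → 20 bp
Sorted largest to smallest: 47, 35, 26, 20, 11 bp.

47, 35, 26, 20, 11 bp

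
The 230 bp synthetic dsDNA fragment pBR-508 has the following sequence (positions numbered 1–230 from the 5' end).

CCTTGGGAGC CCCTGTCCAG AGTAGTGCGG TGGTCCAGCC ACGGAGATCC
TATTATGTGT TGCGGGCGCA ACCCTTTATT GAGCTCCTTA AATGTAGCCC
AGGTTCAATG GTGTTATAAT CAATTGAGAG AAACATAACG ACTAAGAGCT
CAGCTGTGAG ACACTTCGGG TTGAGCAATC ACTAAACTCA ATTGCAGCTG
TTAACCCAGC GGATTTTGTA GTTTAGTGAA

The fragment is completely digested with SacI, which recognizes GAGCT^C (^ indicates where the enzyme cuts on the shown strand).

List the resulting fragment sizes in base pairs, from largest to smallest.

SacI sites (GAGCTC) start at positions 81, 146.
SacI cuts after base 5 of each site (before the last base), so after positions 85, 150.
Linear molecule, 2 cuts → 3 fragments:
  1–85 → 85 bp
  86–150 → 65 bp
  151–230 → 80 bp
Sorted largest to smallest: 85, 80, 65 bp.

85, 80, 65 bp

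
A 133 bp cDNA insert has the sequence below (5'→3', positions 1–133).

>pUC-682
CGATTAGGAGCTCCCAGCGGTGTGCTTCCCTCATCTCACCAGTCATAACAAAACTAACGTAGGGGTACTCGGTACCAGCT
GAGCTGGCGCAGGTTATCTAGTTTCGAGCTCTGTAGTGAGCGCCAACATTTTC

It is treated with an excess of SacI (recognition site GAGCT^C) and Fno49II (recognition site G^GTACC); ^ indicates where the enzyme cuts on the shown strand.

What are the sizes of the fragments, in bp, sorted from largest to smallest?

SacI sites (GAGCTC) start at positions 8, 106.
SacI cuts after base 5 of each site (before the last base), so after positions 12, 110.
The Fno49II site (GGTACC) starts at position 71.
Fno49II cuts after the first base of each site, so after position 71.
Combined cut positions: 12, 71, 110.
Linear molecule, 3 cuts → 4 fragments:
  1–12 → 12 bp
  13–71 → 59 bp
  72–110 → 39 bp
  111–133 → 23 bp
Sorted largest to smallest: 59, 39, 23, 12 bp.

59, 39, 23, 12 bp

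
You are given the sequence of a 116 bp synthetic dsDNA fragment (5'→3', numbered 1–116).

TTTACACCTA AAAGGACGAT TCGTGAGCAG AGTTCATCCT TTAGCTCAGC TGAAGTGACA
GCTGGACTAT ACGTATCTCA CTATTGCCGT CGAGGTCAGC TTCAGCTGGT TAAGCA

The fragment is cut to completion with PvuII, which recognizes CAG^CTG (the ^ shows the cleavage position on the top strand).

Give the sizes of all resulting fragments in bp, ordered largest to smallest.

49, 44, 12, 11 bp

PvuII sites (CAGCTG) start at positions 47, 59, 103.
PvuII cuts after base 3 of each site, so after positions 49, 61, 105.
Linear molecule, 3 cuts → 4 fragments:
  1–49 → 49 bp
  50–61 → 12 bp
  62–105 → 44 bp
  106–116 → 11 bp
Sorted largest to smallest: 49, 44, 12, 11 bp.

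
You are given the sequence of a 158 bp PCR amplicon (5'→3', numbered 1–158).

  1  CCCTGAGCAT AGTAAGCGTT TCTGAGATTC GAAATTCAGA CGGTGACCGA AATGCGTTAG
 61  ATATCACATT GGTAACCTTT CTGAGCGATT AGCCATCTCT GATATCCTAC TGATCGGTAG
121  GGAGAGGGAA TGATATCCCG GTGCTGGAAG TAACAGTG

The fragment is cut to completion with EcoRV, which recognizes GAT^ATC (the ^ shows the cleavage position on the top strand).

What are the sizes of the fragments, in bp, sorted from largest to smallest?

EcoRV sites (GATATC) start at positions 60, 101, 132.
EcoRV cuts after base 3 of each site, so after positions 62, 103, 134.
Linear molecule, 3 cuts → 4 fragments:
  1–62 → 62 bp
  63–103 → 41 bp
  104–134 → 31 bp
  135–158 → 24 bp
Sorted largest to smallest: 62, 41, 31, 24 bp.

62, 41, 31, 24 bp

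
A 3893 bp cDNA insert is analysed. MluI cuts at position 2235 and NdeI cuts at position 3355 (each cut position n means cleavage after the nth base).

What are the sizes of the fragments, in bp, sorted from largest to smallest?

2235, 1120, 538 bp

Combined cut positions (sorted): 2235, 3355.
Linear molecule, 2 cuts → 3 fragments:
  2235 − 0 = 2235 bp
  3355 − 2235 = 1120 bp
  3893 − 3355 = 538 bp
Sorted largest to smallest: 2235, 1120, 538 bp.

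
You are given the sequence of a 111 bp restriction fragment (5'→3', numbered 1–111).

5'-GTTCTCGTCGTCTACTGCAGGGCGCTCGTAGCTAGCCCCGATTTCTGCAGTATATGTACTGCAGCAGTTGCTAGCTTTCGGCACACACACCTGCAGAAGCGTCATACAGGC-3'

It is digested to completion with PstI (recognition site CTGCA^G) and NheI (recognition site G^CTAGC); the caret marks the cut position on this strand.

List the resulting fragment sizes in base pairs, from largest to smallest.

25, 19, 18, 16, 14, 12, 7 bp

PstI sites (CTGCAG) start at positions 15, 45, 59, 91.
PstI cuts after base 5 of each site (before the last base), so after positions 19, 49, 63, 95.
NheI sites (GCTAGC) start at positions 31, 70.
NheI cuts after the first base of each site, so after positions 31, 70.
Combined cut positions: 19, 31, 49, 63, 70, 95.
Linear molecule, 6 cuts → 7 fragments:
  1–19 → 19 bp
  20–31 → 12 bp
  32–49 → 18 bp
  50–63 → 14 bp
  64–70 → 7 bp
  71–95 → 25 bp
  96–111 → 16 bp
Sorted largest to smallest: 25, 19, 18, 16, 14, 12, 7 bp.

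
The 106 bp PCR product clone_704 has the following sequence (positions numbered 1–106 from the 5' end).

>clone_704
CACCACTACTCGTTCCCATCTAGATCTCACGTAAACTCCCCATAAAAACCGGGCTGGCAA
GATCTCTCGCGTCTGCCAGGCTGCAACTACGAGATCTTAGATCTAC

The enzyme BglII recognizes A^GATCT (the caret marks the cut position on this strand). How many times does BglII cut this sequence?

4

AGATCT occurs starting at positions 22, 60, 92, 99.
BglII cuts at 4 sites.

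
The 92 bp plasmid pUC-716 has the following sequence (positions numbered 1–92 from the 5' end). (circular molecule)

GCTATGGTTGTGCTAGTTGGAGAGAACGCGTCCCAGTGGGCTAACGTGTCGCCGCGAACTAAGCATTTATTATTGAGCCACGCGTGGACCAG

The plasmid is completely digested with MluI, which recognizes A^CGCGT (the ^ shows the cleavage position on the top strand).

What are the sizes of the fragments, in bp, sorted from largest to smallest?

MluI sites (ACGCGT) start at positions 26, 80.
MluI cuts after the first base of each site, so after positions 26, 80.
Circular molecule, 2 cuts → 2 fragments:
  27–80 → 54 bp
  81–92 then 1–26 → 12 + 26 = 38 bp
Sorted largest to smallest: 54, 38 bp.

54, 38 bp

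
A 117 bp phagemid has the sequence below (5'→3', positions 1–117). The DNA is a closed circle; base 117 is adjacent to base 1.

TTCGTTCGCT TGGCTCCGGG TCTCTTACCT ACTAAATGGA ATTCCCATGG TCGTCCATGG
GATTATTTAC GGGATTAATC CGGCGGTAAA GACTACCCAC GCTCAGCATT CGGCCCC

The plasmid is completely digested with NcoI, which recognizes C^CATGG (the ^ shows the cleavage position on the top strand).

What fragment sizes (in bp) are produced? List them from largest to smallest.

NcoI sites (CCATGG) start at positions 45, 55.
NcoI cuts after the first base of each site, so after positions 45, 55.
Circular molecule, 2 cuts → 2 fragments:
  46–55 → 10 bp
  56–117 then 1–45 → 62 + 45 = 107 bp
Sorted largest to smallest: 107, 10 bp.

107, 10 bp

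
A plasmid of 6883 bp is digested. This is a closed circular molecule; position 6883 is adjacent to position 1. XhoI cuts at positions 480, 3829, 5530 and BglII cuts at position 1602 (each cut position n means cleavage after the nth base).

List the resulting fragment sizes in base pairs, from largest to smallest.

Combined cut positions (sorted): 480, 1602, 3829, 5530.
Circular molecule, 4 cuts → 4 fragments:
  1602 − 480 = 1122 bp
  3829 − 1602 = 2227 bp
  5530 − 3829 = 1701 bp
  wrap: 6883 − 5530 + 480 = 1833 bp
Sorted largest to smallest: 2227, 1833, 1701, 1122 bp.

2227, 1833, 1701, 1122 bp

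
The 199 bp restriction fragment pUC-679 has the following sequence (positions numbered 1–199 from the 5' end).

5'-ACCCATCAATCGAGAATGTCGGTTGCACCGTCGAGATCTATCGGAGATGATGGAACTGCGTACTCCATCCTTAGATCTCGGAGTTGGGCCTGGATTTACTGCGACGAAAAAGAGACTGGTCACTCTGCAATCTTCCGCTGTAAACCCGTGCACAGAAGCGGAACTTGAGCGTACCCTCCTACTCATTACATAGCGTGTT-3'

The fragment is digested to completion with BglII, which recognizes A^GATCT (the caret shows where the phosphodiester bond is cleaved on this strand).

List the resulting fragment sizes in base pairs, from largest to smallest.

BglII sites (AGATCT) start at positions 34, 73.
BglII cuts after the first base of each site, so after positions 34, 73.
Linear molecule, 2 cuts → 3 fragments:
  1–34 → 34 bp
  35–73 → 39 bp
  74–199 → 126 bp
Sorted largest to smallest: 126, 39, 34 bp.

126, 39, 34 bp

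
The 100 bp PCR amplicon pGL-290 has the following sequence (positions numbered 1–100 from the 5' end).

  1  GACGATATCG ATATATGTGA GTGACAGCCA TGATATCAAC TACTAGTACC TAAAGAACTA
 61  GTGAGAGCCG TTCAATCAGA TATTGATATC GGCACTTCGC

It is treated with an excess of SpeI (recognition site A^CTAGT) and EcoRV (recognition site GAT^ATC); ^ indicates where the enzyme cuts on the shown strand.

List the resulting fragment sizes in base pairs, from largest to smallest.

30, 28, 15, 13, 8, 6 bp

SpeI sites (ACTAGT) start at positions 42, 57.
SpeI cuts after the first base of each site, so after positions 42, 57.
EcoRV sites (GATATC) start at positions 4, 32, 85.
EcoRV cuts after base 3 of each site, so after positions 6, 34, 87.
Combined cut positions: 6, 34, 42, 57, 87.
Linear molecule, 5 cuts → 6 fragments:
  1–6 → 6 bp
  7–34 → 28 bp
  35–42 → 8 bp
  43–57 → 15 bp
  58–87 → 30 bp
  88–100 → 13 bp
Sorted largest to smallest: 30, 28, 15, 13, 8, 6 bp.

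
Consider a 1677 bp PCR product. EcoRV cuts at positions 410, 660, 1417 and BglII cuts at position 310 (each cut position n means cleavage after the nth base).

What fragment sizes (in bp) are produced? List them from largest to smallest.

757, 310, 260, 250, 100 bp

Combined cut positions (sorted): 310, 410, 660, 1417.
Linear molecule, 4 cuts → 5 fragments:
  310 − 0 = 310 bp
  410 − 310 = 100 bp
  660 − 410 = 250 bp
  1417 − 660 = 757 bp
  1677 − 1417 = 260 bp
Sorted largest to smallest: 757, 310, 260, 250, 100 bp.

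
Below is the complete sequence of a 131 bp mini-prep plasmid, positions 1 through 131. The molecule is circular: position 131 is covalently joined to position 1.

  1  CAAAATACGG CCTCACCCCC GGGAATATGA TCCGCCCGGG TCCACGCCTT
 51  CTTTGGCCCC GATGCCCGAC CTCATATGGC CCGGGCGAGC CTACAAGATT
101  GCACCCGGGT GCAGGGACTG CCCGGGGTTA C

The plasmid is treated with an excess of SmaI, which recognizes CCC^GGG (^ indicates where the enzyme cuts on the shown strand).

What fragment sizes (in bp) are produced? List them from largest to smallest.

SmaI sites (CCCGGG) start at positions 18, 35, 80, 104, 121.
SmaI cuts after base 3 of each site, so after positions 20, 37, 82, 106, 123.
Circular molecule, 5 cuts → 5 fragments:
  21–37 → 17 bp
  38–82 → 45 bp
  83–106 → 24 bp
  107–123 → 17 bp
  124–131 then 1–20 → 8 + 20 = 28 bp
Sorted largest to smallest: 45, 28, 24, 17, 17 bp.

45, 28, 24, 17, 17 bp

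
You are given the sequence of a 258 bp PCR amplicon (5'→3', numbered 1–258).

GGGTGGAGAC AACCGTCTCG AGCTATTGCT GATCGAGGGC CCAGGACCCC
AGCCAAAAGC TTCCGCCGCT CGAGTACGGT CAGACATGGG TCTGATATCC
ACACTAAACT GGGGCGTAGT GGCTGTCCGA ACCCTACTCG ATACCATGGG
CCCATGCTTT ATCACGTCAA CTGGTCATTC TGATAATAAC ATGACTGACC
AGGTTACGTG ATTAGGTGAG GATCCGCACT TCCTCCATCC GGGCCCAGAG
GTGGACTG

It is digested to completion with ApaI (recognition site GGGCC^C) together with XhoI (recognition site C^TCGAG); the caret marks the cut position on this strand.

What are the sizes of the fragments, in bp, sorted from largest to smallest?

93, 83, 28, 24, 17, 13 bp

ApaI sites (GGGCCC) start at positions 37, 148, 241.
ApaI cuts after base 5 of each site (before the last base), so after positions 41, 152, 245.
XhoI sites (CTCGAG) start at positions 17, 69.
XhoI cuts after the first base of each site, so after positions 17, 69.
Combined cut positions: 17, 41, 69, 152, 245.
Linear molecule, 5 cuts → 6 fragments:
  1–17 → 17 bp
  18–41 → 24 bp
  42–69 → 28 bp
  70–152 → 83 bp
  153–245 → 93 bp
  246–258 → 13 bp
Sorted largest to smallest: 93, 83, 28, 24, 17, 13 bp.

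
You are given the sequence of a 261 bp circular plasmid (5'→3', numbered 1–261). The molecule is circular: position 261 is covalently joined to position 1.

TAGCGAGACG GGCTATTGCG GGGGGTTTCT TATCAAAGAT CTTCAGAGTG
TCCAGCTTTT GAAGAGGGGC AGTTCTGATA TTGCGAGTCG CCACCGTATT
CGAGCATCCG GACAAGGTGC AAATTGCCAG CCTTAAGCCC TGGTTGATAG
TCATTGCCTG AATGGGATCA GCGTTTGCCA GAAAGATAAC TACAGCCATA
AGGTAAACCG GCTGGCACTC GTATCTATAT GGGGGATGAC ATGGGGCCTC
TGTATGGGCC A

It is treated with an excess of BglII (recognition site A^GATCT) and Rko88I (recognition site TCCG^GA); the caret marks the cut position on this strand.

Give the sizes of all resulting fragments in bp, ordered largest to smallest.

The BglII site (AGATCT) starts at position 37.
BglII cuts after the first base of each site, so after position 37.
The Rko88I site (TCCGGA) starts at position 107.
Rko88I cuts after base 4 of each site, so after position 110.
Combined cut positions: 37, 110.
Circular molecule, 2 cuts → 2 fragments:
  38–110 → 73 bp
  111–261 then 1–37 → 151 + 37 = 188 bp
Sorted largest to smallest: 188, 73 bp.

188, 73 bp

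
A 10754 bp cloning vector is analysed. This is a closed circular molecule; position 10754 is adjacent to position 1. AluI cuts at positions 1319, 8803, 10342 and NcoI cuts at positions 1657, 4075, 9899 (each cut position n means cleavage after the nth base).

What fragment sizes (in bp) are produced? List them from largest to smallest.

4728, 2418, 1731, 1096, 443, 338 bp

Combined cut positions (sorted): 1319, 1657, 4075, 8803, 9899, 10342.
Circular molecule, 6 cuts → 6 fragments:
  1657 − 1319 = 338 bp
  4075 − 1657 = 2418 bp
  8803 − 4075 = 4728 bp
  9899 − 8803 = 1096 bp
  10342 − 9899 = 443 bp
  wrap: 10754 − 10342 + 1319 = 1731 bp
Sorted largest to smallest: 4728, 2418, 1731, 1096, 443, 338 bp.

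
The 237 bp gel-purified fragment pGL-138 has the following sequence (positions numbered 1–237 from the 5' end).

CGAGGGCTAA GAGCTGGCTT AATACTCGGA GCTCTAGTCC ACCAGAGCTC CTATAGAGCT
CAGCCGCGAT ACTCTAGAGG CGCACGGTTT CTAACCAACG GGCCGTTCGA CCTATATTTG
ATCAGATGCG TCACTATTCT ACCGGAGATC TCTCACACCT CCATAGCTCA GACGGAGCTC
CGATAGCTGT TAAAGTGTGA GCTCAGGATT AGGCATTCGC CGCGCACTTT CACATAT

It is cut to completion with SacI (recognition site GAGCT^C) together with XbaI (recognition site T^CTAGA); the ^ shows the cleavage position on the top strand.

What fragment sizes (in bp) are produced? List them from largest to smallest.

106, 34, 33, 24, 16, 13, 11 bp

SacI sites (GAGCTC) start at positions 29, 45, 56, 175, 199.
SacI cuts after base 5 of each site (before the last base), so after positions 33, 49, 60, 179, 203.
The XbaI site (TCTAGA) starts at position 73.
XbaI cuts after the first base of each site, so after position 73.
Combined cut positions: 33, 49, 60, 73, 179, 203.
Linear molecule, 6 cuts → 7 fragments:
  1–33 → 33 bp
  34–49 → 16 bp
  50–60 → 11 bp
  61–73 → 13 bp
  74–179 → 106 bp
  180–203 → 24 bp
  204–237 → 34 bp
Sorted largest to smallest: 106, 34, 33, 24, 16, 13, 11 bp.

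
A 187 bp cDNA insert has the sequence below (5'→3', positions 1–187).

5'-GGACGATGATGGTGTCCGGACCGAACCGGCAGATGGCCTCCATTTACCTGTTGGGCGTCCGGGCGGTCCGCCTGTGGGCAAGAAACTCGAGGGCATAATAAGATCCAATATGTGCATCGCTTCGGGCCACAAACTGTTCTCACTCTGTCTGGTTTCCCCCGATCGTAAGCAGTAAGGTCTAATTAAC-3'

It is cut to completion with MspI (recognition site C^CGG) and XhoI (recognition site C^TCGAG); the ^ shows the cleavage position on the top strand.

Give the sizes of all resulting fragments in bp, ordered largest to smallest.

MspI sites (CCGG) start at positions 16, 26, 59.
MspI cuts after the first base of each site, so after positions 16, 26, 59.
The XhoI site (CTCGAG) starts at position 86.
XhoI cuts after the first base of each site, so after position 86.
Combined cut positions: 16, 26, 59, 86.
Linear molecule, 4 cuts → 5 fragments:
  1–16 → 16 bp
  17–26 → 10 bp
  27–59 → 33 bp
  60–86 → 27 bp
  87–187 → 101 bp
Sorted largest to smallest: 101, 33, 27, 16, 10 bp.

101, 33, 27, 16, 10 bp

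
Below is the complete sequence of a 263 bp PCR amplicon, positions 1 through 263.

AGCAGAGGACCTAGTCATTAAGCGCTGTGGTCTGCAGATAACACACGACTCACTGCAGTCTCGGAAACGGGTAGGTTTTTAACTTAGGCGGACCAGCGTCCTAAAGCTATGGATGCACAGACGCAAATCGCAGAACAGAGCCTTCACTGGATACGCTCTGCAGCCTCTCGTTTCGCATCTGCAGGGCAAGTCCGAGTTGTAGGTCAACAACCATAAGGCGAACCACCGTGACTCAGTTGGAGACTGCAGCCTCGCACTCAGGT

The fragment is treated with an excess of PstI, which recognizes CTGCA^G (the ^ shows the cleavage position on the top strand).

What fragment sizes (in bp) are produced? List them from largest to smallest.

PstI sites (CTGCAG) start at positions 32, 53, 158, 179, 244.
PstI cuts after base 5 of each site (before the last base), so after positions 36, 57, 162, 183, 248.
Linear molecule, 5 cuts → 6 fragments:
  1–36 → 36 bp
  37–57 → 21 bp
  58–162 → 105 bp
  163–183 → 21 bp
  184–248 → 65 bp
  249–263 → 15 bp
Sorted largest to smallest: 105, 65, 36, 21, 21, 15 bp.

105, 65, 36, 21, 21, 15 bp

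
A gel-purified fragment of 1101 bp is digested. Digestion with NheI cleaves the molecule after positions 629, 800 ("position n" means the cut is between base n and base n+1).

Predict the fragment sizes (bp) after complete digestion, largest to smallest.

Linear molecule, 2 cuts → 3 fragments:
  629 − 0 = 629 bp
  800 − 629 = 171 bp
  1101 − 800 = 301 bp
Sorted largest to smallest: 629, 301, 171 bp.

629, 301, 171 bp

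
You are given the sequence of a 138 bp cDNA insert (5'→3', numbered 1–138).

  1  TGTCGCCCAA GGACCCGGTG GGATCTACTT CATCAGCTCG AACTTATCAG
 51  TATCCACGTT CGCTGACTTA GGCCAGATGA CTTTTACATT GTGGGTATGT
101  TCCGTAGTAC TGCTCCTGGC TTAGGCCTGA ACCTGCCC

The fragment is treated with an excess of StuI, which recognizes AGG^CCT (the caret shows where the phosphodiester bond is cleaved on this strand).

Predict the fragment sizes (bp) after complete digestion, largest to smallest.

The StuI site (AGGCCT) starts at position 123.
StuI cuts after base 3 of each site, so after position 125.
Linear molecule, 1 cut → 2 fragments:
  1–125 → 125 bp
  126–138 → 13 bp
Sorted largest to smallest: 125, 13 bp.

125, 13 bp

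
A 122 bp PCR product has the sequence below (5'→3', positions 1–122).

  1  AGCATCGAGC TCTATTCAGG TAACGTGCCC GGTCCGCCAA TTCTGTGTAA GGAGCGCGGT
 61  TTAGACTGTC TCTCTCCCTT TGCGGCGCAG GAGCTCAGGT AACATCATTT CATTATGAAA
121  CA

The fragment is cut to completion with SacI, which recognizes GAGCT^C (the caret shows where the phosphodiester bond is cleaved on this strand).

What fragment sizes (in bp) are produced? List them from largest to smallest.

SacI sites (GAGCTC) start at positions 7, 91.
SacI cuts after base 5 of each site (before the last base), so after positions 11, 95.
Linear molecule, 2 cuts → 3 fragments:
  1–11 → 11 bp
  12–95 → 84 bp
  96–122 → 27 bp
Sorted largest to smallest: 84, 27, 11 bp.

84, 27, 11 bp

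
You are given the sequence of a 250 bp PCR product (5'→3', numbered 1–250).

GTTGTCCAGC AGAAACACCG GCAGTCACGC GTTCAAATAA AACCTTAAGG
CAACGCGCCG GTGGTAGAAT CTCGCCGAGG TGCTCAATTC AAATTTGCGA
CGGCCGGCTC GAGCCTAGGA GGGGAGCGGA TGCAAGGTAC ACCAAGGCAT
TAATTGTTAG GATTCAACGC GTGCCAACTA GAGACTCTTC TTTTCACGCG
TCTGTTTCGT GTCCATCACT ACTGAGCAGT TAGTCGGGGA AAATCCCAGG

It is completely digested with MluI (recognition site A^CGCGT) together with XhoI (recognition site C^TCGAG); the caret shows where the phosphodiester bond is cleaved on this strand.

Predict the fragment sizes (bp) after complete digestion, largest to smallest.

81, 59, 54, 29, 27 bp

MluI sites (ACGCGT) start at positions 27, 167, 196.
MluI cuts after the first base of each site, so after positions 27, 167, 196.
The XhoI site (CTCGAG) starts at position 108.
XhoI cuts after the first base of each site, so after position 108.
Combined cut positions: 27, 108, 167, 196.
Linear molecule, 4 cuts → 5 fragments:
  1–27 → 27 bp
  28–108 → 81 bp
  109–167 → 59 bp
  168–196 → 29 bp
  197–250 → 54 bp
Sorted largest to smallest: 81, 59, 54, 29, 27 bp.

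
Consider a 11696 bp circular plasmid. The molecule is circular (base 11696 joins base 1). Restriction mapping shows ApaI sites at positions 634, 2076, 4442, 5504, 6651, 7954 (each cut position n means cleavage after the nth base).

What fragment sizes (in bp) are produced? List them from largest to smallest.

4376, 2366, 1442, 1303, 1147, 1062 bp

Circular molecule, 6 cuts → 6 fragments:
  2076 − 634 = 1442 bp
  4442 − 2076 = 2366 bp
  5504 − 4442 = 1062 bp
  6651 − 5504 = 1147 bp
  7954 − 6651 = 1303 bp
  wrap: 11696 − 7954 + 634 = 4376 bp
Sorted largest to smallest: 4376, 2366, 1442, 1303, 1147, 1062 bp.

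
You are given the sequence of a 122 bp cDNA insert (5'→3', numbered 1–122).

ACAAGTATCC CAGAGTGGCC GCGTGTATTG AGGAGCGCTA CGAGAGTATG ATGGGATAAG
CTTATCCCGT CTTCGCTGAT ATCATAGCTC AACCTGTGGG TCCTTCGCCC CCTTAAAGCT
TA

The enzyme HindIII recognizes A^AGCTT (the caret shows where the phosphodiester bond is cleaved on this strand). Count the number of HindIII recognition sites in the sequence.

2

AAGCTT occurs starting at positions 58, 116.
HindIII cuts at 2 sites.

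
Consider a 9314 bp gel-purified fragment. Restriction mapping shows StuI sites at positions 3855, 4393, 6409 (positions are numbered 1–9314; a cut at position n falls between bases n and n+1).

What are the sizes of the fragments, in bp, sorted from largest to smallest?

3855, 2905, 2016, 538 bp

Linear molecule, 3 cuts → 4 fragments:
  3855 − 0 = 3855 bp
  4393 − 3855 = 538 bp
  6409 − 4393 = 2016 bp
  9314 − 6409 = 2905 bp
Sorted largest to smallest: 3855, 2905, 2016, 538 bp.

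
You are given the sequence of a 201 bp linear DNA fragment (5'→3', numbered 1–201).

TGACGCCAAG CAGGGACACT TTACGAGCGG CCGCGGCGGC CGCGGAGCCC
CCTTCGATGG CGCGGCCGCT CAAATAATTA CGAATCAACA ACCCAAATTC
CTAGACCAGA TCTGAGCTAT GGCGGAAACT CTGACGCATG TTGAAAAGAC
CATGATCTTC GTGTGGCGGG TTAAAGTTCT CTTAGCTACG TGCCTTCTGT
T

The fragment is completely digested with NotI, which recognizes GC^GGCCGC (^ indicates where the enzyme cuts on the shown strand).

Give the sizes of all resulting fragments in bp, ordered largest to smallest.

138, 28, 26, 9 bp

NotI sites (GCGGCCGC) start at positions 27, 36, 62.
NotI cuts after base 2 of each site, so after positions 28, 37, 63.
Linear molecule, 3 cuts → 4 fragments:
  1–28 → 28 bp
  29–37 → 9 bp
  38–63 → 26 bp
  64–201 → 138 bp
Sorted largest to smallest: 138, 28, 26, 9 bp.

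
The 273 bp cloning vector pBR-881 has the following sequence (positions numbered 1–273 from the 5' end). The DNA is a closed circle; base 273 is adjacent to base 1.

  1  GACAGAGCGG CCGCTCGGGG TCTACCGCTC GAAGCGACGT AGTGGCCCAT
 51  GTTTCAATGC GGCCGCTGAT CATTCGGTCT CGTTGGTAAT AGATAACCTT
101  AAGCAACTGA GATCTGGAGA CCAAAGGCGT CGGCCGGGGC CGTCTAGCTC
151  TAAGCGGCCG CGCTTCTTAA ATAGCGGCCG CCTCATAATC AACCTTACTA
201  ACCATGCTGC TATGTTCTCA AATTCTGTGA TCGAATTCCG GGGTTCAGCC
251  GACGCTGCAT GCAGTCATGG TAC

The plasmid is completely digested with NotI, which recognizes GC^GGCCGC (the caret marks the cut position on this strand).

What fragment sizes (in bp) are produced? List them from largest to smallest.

106, 95, 52, 20 bp

NotI sites (GCGGCCGC) start at positions 7, 59, 154, 174.
NotI cuts after base 2 of each site, so after positions 8, 60, 155, 175.
Circular molecule, 4 cuts → 4 fragments:
  9–60 → 52 bp
  61–155 → 95 bp
  156–175 → 20 bp
  176–273 then 1–8 → 98 + 8 = 106 bp
Sorted largest to smallest: 106, 95, 52, 20 bp.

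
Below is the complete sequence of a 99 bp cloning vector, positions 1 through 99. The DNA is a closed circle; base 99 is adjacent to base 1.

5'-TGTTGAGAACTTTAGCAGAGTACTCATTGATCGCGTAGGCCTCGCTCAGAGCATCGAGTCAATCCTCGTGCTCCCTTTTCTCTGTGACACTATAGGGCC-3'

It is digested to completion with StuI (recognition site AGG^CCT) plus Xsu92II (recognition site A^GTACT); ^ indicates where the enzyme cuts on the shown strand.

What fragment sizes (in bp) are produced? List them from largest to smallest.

79, 20 bp

The StuI site (AGGCCT) starts at position 37.
StuI cuts after base 3 of each site, so after position 39.
The Xsu92II site (AGTACT) starts at position 19.
Xsu92II cuts after the first base of each site, so after position 19.
Combined cut positions: 19, 39.
Circular molecule, 2 cuts → 2 fragments:
  20–39 → 20 bp
  40–99 then 1–19 → 60 + 19 = 79 bp
Sorted largest to smallest: 79, 20 bp.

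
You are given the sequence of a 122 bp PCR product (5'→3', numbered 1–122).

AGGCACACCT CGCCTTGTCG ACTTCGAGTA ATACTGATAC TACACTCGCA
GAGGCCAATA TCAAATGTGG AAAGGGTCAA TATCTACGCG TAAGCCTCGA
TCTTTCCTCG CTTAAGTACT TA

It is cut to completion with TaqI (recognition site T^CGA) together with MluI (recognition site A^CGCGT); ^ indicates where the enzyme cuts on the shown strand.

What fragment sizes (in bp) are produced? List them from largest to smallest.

TaqI sites (TCGA) start at positions 18, 24, 97.
TaqI cuts after the first base of each site, so after positions 18, 24, 97.
The MluI site (ACGCGT) starts at position 86.
MluI cuts after the first base of each site, so after position 86.
Combined cut positions: 18, 24, 86, 97.
Linear molecule, 4 cuts → 5 fragments:
  1–18 → 18 bp
  19–24 → 6 bp
  25–86 → 62 bp
  87–97 → 11 bp
  98–122 → 25 bp
Sorted largest to smallest: 62, 25, 18, 11, 6 bp.

62, 25, 18, 11, 6 bp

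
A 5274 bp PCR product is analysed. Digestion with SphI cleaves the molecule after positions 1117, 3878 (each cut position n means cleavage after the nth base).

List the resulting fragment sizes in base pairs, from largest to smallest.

2761, 1396, 1117 bp

Linear molecule, 2 cuts → 3 fragments:
  1117 − 0 = 1117 bp
  3878 − 1117 = 2761 bp
  5274 − 3878 = 1396 bp
Sorted largest to smallest: 2761, 1396, 1117 bp.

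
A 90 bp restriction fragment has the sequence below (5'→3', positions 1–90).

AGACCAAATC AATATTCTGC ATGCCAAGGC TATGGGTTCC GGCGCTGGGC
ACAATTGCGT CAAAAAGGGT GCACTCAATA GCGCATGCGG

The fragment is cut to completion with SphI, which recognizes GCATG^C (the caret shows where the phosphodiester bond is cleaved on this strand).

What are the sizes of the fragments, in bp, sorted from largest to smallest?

64, 23, 3 bp

SphI sites (GCATGC) start at positions 19, 83.
SphI cuts after base 5 of each site (before the last base), so after positions 23, 87.
Linear molecule, 2 cuts → 3 fragments:
  1–23 → 23 bp
  24–87 → 64 bp
  88–90 → 3 bp
Sorted largest to smallest: 64, 23, 3 bp.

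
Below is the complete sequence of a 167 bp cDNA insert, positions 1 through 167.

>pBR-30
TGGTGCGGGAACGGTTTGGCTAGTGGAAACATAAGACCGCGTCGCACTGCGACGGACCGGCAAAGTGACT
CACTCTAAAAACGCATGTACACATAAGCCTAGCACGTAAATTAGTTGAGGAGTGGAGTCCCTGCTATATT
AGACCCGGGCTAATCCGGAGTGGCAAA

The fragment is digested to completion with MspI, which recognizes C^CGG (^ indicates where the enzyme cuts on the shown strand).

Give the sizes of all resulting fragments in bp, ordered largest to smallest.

MspI sites (CCGG) start at positions 57, 145, 155.
MspI cuts after the first base of each site, so after positions 57, 145, 155.
Linear molecule, 3 cuts → 4 fragments:
  1–57 → 57 bp
  58–145 → 88 bp
  146–155 → 10 bp
  156–167 → 12 bp
Sorted largest to smallest: 88, 57, 12, 10 bp.

88, 57, 12, 10 bp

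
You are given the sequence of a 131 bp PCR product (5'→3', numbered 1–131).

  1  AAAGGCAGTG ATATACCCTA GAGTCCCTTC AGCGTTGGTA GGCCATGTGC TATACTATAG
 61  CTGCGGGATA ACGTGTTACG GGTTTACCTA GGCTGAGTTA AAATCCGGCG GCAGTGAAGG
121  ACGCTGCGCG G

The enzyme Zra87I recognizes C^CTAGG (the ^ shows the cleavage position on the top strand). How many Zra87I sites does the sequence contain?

1

CCTAGG occurs starting at position 87.
Zra87I cuts at 1 site.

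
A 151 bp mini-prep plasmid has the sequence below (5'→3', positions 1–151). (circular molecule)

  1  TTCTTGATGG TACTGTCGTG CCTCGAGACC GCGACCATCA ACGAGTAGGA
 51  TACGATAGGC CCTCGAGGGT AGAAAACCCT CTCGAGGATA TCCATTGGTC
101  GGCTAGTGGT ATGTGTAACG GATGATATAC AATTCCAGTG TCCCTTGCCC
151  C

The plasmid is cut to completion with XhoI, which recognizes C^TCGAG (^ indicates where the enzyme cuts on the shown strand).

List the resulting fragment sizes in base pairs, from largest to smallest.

92, 40, 19 bp

XhoI sites (CTCGAG) start at positions 22, 62, 81.
XhoI cuts after the first base of each site, so after positions 22, 62, 81.
Circular molecule, 3 cuts → 3 fragments:
  23–62 → 40 bp
  63–81 → 19 bp
  82–151 then 1–22 → 70 + 22 = 92 bp
Sorted largest to smallest: 92, 40, 19 bp.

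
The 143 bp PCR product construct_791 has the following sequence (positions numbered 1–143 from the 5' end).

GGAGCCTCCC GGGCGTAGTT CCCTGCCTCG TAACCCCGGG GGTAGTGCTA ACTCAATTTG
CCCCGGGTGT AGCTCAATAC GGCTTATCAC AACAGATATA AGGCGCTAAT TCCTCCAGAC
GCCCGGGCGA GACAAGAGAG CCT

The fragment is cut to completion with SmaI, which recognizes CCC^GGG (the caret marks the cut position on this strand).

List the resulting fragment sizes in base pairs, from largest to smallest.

60, 27, 27, 19, 10 bp

SmaI sites (CCCGGG) start at positions 8, 35, 62, 122.
SmaI cuts after base 3 of each site, so after positions 10, 37, 64, 124.
Linear molecule, 4 cuts → 5 fragments:
  1–10 → 10 bp
  11–37 → 27 bp
  38–64 → 27 bp
  65–124 → 60 bp
  125–143 → 19 bp
Sorted largest to smallest: 60, 27, 27, 19, 10 bp.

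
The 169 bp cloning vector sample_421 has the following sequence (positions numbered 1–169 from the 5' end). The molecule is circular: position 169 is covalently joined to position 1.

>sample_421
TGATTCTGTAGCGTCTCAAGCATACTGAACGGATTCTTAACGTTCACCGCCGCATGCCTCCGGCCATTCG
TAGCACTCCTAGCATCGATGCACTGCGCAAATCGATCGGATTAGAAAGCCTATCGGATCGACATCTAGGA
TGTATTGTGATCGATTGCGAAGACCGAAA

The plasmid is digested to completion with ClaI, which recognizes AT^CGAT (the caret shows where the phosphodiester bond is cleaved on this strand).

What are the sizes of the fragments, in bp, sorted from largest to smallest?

103, 49, 17 bp

ClaI sites (ATCGAT) start at positions 84, 101, 150.
ClaI cuts after base 2 of each site, so after positions 85, 102, 151.
Circular molecule, 3 cuts → 3 fragments:
  86–102 → 17 bp
  103–151 → 49 bp
  152–169 then 1–85 → 18 + 85 = 103 bp
Sorted largest to smallest: 103, 49, 17 bp.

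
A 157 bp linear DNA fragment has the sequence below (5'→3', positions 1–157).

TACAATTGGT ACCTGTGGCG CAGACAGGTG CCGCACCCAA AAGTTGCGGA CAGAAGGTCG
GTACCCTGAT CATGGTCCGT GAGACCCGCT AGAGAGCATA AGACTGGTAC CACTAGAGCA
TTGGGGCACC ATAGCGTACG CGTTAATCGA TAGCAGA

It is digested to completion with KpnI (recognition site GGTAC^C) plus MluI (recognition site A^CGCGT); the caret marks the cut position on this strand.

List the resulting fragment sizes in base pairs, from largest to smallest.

52, 46, 28, 19, 12 bp

KpnI sites (GGTACC) start at positions 8, 60, 106.
KpnI cuts after base 5 of each site (before the last base), so after positions 12, 64, 110.
The MluI site (ACGCGT) starts at position 138.
MluI cuts after the first base of each site, so after position 138.
Combined cut positions: 12, 64, 110, 138.
Linear molecule, 4 cuts → 5 fragments:
  1–12 → 12 bp
  13–64 → 52 bp
  65–110 → 46 bp
  111–138 → 28 bp
  139–157 → 19 bp
Sorted largest to smallest: 52, 46, 28, 19, 12 bp.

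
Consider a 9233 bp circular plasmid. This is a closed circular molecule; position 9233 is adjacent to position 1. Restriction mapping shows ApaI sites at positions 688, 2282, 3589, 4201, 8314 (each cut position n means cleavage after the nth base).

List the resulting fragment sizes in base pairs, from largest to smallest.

4113, 1607, 1594, 1307, 612 bp

Circular molecule, 5 cuts → 5 fragments:
  2282 − 688 = 1594 bp
  3589 − 2282 = 1307 bp
  4201 − 3589 = 612 bp
  8314 − 4201 = 4113 bp
  wrap: 9233 − 8314 + 688 = 1607 bp
Sorted largest to smallest: 4113, 1607, 1594, 1307, 612 bp.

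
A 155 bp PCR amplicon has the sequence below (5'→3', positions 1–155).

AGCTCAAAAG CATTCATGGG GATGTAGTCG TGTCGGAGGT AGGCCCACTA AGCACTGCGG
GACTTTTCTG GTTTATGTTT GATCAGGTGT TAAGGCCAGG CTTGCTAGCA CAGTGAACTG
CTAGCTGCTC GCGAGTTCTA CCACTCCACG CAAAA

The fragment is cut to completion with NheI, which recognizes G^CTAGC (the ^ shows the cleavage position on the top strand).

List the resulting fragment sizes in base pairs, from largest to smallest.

NheI sites (GCTAGC) start at positions 104, 120.
NheI cuts after the first base of each site, so after positions 104, 120.
Linear molecule, 2 cuts → 3 fragments:
  1–104 → 104 bp
  105–120 → 16 bp
  121–155 → 35 bp
Sorted largest to smallest: 104, 35, 16 bp.

104, 35, 16 bp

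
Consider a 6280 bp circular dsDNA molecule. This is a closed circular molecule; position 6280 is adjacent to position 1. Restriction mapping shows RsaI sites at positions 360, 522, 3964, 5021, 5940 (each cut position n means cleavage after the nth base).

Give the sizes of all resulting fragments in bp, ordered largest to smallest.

Circular molecule, 5 cuts → 5 fragments:
  522 − 360 = 162 bp
  3964 − 522 = 3442 bp
  5021 − 3964 = 1057 bp
  5940 − 5021 = 919 bp
  wrap: 6280 − 5940 + 360 = 700 bp
Sorted largest to smallest: 3442, 1057, 919, 700, 162 bp.

3442, 1057, 919, 700, 162 bp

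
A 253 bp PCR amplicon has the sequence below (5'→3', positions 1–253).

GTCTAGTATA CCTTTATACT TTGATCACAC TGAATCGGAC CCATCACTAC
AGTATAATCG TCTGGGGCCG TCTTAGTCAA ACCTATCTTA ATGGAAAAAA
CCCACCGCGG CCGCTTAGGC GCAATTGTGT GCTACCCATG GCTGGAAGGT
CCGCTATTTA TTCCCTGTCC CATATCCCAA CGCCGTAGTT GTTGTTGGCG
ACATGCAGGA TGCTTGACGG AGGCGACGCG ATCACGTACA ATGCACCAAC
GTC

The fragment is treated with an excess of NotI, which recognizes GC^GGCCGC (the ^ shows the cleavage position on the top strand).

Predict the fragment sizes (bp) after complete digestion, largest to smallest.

The NotI site (GCGGCCGC) starts at position 107.
NotI cuts after base 2 of each site, so after position 108.
Linear molecule, 1 cut → 2 fragments:
  1–108 → 108 bp
  109–253 → 145 bp
Sorted largest to smallest: 145, 108 bp.

145, 108 bp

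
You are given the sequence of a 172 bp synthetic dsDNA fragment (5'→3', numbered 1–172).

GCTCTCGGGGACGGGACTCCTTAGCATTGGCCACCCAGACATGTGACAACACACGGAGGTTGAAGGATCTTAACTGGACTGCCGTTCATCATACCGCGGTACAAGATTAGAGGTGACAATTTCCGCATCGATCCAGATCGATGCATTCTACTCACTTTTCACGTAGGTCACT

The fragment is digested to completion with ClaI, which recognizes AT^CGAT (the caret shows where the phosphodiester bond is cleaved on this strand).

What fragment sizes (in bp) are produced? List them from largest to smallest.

128, 34, 10 bp

ClaI sites (ATCGAT) start at positions 127, 137.
ClaI cuts after base 2 of each site, so after positions 128, 138.
Linear molecule, 2 cuts → 3 fragments:
  1–128 → 128 bp
  129–138 → 10 bp
  139–172 → 34 bp
Sorted largest to smallest: 128, 34, 10 bp.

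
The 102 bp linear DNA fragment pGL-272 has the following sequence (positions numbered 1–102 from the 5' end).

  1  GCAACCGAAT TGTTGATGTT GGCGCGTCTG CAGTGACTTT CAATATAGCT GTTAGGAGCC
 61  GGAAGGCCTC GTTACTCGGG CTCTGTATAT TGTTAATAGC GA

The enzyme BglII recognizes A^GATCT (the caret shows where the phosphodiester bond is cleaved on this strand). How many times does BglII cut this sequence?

0

No occurrence of AGATCT is present in the sequence.
BglII does not cut: 0 sites.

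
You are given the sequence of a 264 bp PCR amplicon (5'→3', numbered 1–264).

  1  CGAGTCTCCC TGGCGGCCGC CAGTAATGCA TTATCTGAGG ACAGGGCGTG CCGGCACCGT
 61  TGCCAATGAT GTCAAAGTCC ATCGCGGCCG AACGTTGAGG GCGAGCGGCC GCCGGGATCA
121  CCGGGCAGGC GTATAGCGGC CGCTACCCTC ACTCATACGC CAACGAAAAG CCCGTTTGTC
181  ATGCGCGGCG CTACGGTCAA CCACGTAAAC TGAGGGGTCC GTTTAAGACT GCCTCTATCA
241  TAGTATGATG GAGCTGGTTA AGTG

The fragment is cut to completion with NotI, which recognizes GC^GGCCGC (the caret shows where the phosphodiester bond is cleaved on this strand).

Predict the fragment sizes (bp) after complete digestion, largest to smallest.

NotI sites (GCGGCCGC) start at positions 13, 105, 136.
NotI cuts after base 2 of each site, so after positions 14, 106, 137.
Linear molecule, 3 cuts → 4 fragments:
  1–14 → 14 bp
  15–106 → 92 bp
  107–137 → 31 bp
  138–264 → 127 bp
Sorted largest to smallest: 127, 92, 31, 14 bp.

127, 92, 31, 14 bp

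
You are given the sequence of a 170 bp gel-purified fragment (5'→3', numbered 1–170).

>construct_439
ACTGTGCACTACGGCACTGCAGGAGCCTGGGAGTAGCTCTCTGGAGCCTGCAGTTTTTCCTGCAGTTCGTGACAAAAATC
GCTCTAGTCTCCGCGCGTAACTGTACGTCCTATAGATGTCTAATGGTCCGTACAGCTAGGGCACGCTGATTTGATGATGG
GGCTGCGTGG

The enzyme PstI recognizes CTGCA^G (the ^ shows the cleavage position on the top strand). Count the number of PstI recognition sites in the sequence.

3

CTGCAG occurs starting at positions 17, 48, 60.
PstI cuts at 3 sites.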